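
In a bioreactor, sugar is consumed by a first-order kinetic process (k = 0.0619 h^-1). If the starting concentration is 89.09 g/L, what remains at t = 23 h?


S = S0 * exp(-k * t)
S = 89.09 * exp(-0.0619 * 23)
S = 21.4548 g/L

21.4548 g/L


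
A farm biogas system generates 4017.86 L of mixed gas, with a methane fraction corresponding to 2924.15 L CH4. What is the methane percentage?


CH4% = V_CH4 / V_total * 100
= 2924.15 / 4017.86 * 100
= 72.7788%

72.7788%


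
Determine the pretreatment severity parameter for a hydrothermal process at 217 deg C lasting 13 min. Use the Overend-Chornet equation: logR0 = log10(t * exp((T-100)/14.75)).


logR0 = log10(t * exp((T - 100) / 14.75))
= log10(13 * exp((217 - 100) / 14.75))
= 4.5589

4.5589


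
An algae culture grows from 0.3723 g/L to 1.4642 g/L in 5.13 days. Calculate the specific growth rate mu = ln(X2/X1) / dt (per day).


mu = ln(X2/X1) / dt
= ln(1.4642/0.3723) / 5.13
= 0.2669 per day

0.2669 per day


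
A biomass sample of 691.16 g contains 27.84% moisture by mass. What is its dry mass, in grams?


Wd = Ww * (1 - MC/100)
= 691.16 * (1 - 27.84/100)
= 498.7411 g

498.7411 g


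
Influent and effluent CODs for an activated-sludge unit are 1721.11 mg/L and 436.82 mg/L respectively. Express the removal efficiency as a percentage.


eta = (COD_in - COD_out) / COD_in * 100
= (1721.11 - 436.82) / 1721.11 * 100
= 74.6199%

74.6199%


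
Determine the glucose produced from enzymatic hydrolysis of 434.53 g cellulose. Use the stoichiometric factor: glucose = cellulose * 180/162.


glucose = cellulose * 180/162
= 434.53 * 180/162
= 482.8111 g

482.8111 g


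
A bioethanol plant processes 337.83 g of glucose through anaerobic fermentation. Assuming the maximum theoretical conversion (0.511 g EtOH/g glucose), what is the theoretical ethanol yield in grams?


Theoretical ethanol yield: m_EtOH = 0.511 * m_glucose
m_EtOH = 0.511 * 337.83 = 172.6311 g

172.6311 g


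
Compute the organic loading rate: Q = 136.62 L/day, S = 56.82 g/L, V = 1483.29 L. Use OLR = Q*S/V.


OLR = Q * S / V
= 136.62 * 56.82 / 1483.29
= 5.2335 g/L/day

5.2335 g/L/day


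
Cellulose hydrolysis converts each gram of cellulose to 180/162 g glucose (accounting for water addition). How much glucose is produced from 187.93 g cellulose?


glucose = cellulose * 180/162
= 187.93 * 180/162
= 208.8111 g

208.8111 g


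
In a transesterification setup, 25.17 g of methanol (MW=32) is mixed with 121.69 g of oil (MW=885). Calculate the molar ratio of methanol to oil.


Molar ratio = n_MeOH / n_oil = (MeOH/32) / (oil/885) = (MeOH * 885) / (32 * oil)
= (25.17 * 885) / (32 * 121.69)
= 5.7203

5.7203


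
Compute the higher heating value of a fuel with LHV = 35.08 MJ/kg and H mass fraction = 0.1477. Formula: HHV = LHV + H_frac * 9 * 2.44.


HHV = LHV + H_frac * 9 * 2.44
= 35.08 + 0.1477 * 9 * 2.44
= 38.3235 MJ/kg

38.3235 MJ/kg


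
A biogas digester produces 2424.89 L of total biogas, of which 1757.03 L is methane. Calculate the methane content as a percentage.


CH4% = V_CH4 / V_total * 100
= 1757.03 / 2424.89 * 100
= 72.4581%

72.4581%


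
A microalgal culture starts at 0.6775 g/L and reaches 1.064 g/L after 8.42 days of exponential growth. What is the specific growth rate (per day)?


mu = ln(X2/X1) / dt
= ln(1.064/0.6775) / 8.42
= 0.0536 per day

0.0536 per day


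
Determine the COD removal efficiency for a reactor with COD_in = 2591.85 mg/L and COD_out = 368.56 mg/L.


eta = (COD_in - COD_out) / COD_in * 100
= (2591.85 - 368.56) / 2591.85 * 100
= 85.7800%

85.7800%


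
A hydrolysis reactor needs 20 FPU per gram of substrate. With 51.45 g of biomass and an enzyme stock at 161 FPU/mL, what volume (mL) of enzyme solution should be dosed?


V = dosage * m_sub / activity
V = 20 * 51.45 / 161
V = 6.3913 mL

6.3913 mL


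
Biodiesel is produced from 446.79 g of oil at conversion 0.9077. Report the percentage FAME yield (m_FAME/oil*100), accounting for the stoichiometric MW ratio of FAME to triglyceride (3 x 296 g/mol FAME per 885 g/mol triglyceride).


m_FAME = oil * conv * (3 * 296 / 885) = oil * conv * (888/885)
= 446.79 * 0.9077 * 888 / 885
= 406.9260 g
Y = m_FAME / oil * 100 = conv * (888/885) * 100
= 0.9077 * 888 / 885 * 100
= 91.08%

91.08%


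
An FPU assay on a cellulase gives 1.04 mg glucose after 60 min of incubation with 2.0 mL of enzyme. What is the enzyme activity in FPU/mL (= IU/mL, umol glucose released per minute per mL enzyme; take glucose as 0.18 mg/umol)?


Activity = glucose_mg / (0.18 mg/umol * V_mL * t_min)
= 1.04 / (0.18 * 2.0 * 60)
= 0.0481 FPU/mL

0.0481 FPU/mL


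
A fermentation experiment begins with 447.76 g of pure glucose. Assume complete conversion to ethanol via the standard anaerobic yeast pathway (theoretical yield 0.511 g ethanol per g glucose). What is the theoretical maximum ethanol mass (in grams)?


Theoretical ethanol yield: m_EtOH = 0.511 * m_glucose
m_EtOH = 0.511 * 447.76 = 228.8054 g

228.8054 g


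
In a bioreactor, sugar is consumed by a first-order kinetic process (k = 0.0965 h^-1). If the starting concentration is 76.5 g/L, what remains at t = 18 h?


S = S0 * exp(-k * t)
S = 76.5 * exp(-0.0965 * 18)
S = 13.4677 g/L

13.4677 g/L


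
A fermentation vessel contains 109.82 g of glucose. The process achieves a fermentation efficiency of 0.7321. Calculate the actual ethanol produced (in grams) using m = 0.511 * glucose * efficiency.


Actual ethanol: m = 0.511 * 109.82 * 0.7321
m = 41.0840 g

41.0840 g


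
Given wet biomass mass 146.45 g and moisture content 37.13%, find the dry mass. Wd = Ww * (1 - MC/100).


Wd = Ww * (1 - MC/100)
= 146.45 * (1 - 37.13/100)
= 92.0731 g

92.0731 g


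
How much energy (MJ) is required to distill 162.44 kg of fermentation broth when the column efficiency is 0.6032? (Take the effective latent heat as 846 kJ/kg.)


E = m * 846 / (eta * 1000)
= 162.44 * 846 / (0.6032 * 1000)
= 227.8253 MJ

227.8253 MJ


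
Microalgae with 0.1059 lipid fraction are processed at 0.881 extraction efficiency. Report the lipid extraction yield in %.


Y = lipid_content * extraction_eff * 100
= 0.1059 * 0.881 * 100
= 9.3298%

9.3298%


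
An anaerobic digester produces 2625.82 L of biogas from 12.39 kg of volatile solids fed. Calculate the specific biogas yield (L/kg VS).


Y = V / VS
= 2625.82 / 12.39
= 211.9306 L/kg VS

211.9306 L/kg VS


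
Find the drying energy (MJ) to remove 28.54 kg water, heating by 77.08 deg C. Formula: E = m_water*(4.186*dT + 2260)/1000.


E = m_water * (4.186 * dT + 2260) / 1000
= 28.54 * (4.186 * 77.08 + 2260) / 1000
= 73.7090 MJ

73.7090 MJ


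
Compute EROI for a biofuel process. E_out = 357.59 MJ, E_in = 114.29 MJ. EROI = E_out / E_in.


EROI = E_out / E_in
= 357.59 / 114.29
= 3.1288

3.1288


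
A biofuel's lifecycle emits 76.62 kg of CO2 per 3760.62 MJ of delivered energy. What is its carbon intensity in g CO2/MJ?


CI = CO2 * 1000 / E
= 76.62 * 1000 / 3760.62
= 20.3743 g CO2/MJ

20.3743 g CO2/MJ


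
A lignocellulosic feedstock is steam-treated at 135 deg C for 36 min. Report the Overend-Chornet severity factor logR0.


logR0 = log10(t * exp((T - 100) / 14.75))
= log10(36 * exp((135 - 100) / 14.75))
= 2.5868

2.5868


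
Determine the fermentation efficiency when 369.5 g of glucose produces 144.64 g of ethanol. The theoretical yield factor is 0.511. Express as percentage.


Fermentation efficiency = (actual / (0.511 * glucose)) * 100
= (144.64 / (0.511 * 369.5)) * 100
= 76.6043%

76.6043%


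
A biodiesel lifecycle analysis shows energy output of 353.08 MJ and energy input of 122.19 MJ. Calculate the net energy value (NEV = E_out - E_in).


NEV = E_out - E_in
= 353.08 - 122.19
= 230.8900 MJ

230.8900 MJ


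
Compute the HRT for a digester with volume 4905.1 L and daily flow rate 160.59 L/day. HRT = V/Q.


HRT = V / Q
= 4905.1 / 160.59
= 30.5442 days

30.5442 days


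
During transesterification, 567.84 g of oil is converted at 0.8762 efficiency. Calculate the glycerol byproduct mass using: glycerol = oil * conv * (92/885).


glycerol = oil * conv * (92/885)
= 567.84 * 0.8762 * 92 / 885
= 51.7218 g

51.7218 g


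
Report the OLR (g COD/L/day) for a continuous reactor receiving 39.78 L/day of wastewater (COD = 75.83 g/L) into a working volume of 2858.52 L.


OLR = Q * S / V
= 39.78 * 75.83 / 2858.52
= 1.0553 g/L/day

1.0553 g/L/day


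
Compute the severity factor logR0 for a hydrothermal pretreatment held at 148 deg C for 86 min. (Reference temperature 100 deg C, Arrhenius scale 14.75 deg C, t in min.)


logR0 = log10(t * exp((T - 100) / 14.75))
= log10(86 * exp((148 - 100) / 14.75))
= 3.3478

3.3478


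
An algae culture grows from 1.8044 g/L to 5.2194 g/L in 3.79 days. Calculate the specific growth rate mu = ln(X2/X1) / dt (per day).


mu = ln(X2/X1) / dt
= ln(5.2194/1.8044) / 3.79
= 0.2803 per day

0.2803 per day


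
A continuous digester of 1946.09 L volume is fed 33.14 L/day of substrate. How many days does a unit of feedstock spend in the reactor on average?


HRT = V / Q
= 1946.09 / 33.14
= 58.7233 days

58.7233 days


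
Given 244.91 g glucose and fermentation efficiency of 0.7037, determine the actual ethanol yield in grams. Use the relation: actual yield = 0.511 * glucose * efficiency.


Actual ethanol: m = 0.511 * 244.91 * 0.7037
m = 88.0674 g

88.0674 g


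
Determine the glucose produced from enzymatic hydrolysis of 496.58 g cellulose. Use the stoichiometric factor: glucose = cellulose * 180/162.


glucose = cellulose * 180/162
= 496.58 * 180/162
= 551.7556 g

551.7556 g


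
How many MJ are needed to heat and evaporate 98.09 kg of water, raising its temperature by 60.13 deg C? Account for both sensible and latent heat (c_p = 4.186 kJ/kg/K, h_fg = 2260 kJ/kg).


E = m_water * (4.186 * dT + 2260) / 1000
= 98.09 * (4.186 * 60.13 + 2260) / 1000
= 246.3731 MJ

246.3731 MJ


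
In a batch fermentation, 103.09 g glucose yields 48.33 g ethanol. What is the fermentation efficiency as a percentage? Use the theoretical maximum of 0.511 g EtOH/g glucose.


Fermentation efficiency = (actual / (0.511 * glucose)) * 100
= (48.33 / (0.511 * 103.09)) * 100
= 91.7444%

91.7444%


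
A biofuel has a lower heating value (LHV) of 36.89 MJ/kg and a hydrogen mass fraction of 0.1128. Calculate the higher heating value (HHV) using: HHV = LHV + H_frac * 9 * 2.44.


HHV = LHV + H_frac * 9 * 2.44
= 36.89 + 0.1128 * 9 * 2.44
= 39.3671 MJ/kg

39.3671 MJ/kg


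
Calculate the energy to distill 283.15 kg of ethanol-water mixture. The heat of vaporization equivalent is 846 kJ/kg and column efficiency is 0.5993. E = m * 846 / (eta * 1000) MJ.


E = m * 846 / (eta * 1000)
= 283.15 * 846 / (0.5993 * 1000)
= 399.7078 MJ

399.7078 MJ


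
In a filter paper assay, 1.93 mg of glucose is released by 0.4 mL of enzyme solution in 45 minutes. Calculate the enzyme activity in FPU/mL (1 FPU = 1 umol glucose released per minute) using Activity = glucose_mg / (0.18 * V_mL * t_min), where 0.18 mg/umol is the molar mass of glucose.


Activity = glucose_mg / (0.18 mg/umol * V_mL * t_min)
= 1.93 / (0.18 * 0.4 * 45)
= 0.5957 FPU/mL

0.5957 FPU/mL


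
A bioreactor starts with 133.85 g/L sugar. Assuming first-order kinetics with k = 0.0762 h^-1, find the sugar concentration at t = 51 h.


S = S0 * exp(-k * t)
S = 133.85 * exp(-0.0762 * 51)
S = 2.7470 g/L

2.7470 g/L


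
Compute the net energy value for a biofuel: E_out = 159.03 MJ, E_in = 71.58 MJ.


NEV = E_out - E_in
= 159.03 - 71.58
= 87.4500 MJ

87.4500 MJ


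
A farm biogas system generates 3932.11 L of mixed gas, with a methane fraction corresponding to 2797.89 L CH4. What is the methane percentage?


CH4% = V_CH4 / V_total * 100
= 2797.89 / 3932.11 * 100
= 71.1549%

71.1549%


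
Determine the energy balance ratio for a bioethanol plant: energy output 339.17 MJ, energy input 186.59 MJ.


EROI = E_out / E_in
= 339.17 / 186.59
= 1.8177

1.8177


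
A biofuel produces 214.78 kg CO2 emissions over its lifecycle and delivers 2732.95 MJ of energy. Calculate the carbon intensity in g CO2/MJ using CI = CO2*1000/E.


CI = CO2 * 1000 / E
= 214.78 * 1000 / 2732.95
= 78.5891 g CO2/MJ

78.5891 g CO2/MJ


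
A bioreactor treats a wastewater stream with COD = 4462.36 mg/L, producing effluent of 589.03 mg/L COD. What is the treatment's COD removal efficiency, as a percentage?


eta = (COD_in - COD_out) / COD_in * 100
= (4462.36 - 589.03) / 4462.36 * 100
= 86.8000%

86.8000%


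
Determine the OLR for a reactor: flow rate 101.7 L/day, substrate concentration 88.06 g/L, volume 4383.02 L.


OLR = Q * S / V
= 101.7 * 88.06 / 4383.02
= 2.0433 g/L/day

2.0433 g/L/day


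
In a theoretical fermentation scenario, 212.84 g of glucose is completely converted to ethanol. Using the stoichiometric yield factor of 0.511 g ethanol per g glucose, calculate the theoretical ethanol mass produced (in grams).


Theoretical ethanol yield: m_EtOH = 0.511 * m_glucose
m_EtOH = 0.511 * 212.84 = 108.7612 g

108.7612 g


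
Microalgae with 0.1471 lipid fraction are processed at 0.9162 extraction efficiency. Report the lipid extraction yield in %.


Y = lipid_content * extraction_eff * 100
= 0.1471 * 0.9162 * 100
= 13.4773%

13.4773%


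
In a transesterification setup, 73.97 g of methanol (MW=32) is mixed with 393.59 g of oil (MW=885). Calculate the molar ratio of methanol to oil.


Molar ratio = n_MeOH / n_oil = (MeOH/32) / (oil/885) = (MeOH * 885) / (32 * oil)
= (73.97 * 885) / (32 * 393.59)
= 5.1976

5.1976


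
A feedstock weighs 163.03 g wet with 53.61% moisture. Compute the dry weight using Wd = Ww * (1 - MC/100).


Wd = Ww * (1 - MC/100)
= 163.03 * (1 - 53.61/100)
= 75.6296 g

75.6296 g


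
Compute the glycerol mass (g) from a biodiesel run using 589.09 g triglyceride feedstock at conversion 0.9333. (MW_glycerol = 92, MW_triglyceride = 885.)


glycerol = oil * conv * (92/885)
= 589.09 * 0.9333 * 92 / 885
= 57.1541 g

57.1541 g


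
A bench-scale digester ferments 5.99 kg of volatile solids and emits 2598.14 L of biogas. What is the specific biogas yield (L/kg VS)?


Y = V / VS
= 2598.14 / 5.99
= 433.7462 L/kg VS

433.7462 L/kg VS


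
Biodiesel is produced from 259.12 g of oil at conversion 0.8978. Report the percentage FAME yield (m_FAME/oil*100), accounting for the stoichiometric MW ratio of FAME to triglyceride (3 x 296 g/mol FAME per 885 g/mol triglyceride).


m_FAME = oil * conv * (3 * 296 / 885) = oil * conv * (888/885)
= 259.12 * 0.8978 * 888 / 885
= 233.4265 g
Y = m_FAME / oil * 100 = conv * (888/885) * 100
= 0.8978 * 888 / 885 * 100
= 90.08%

90.08%


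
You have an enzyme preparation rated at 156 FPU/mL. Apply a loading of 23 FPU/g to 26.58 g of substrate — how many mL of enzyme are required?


V = dosage * m_sub / activity
V = 23 * 26.58 / 156
V = 3.9188 mL

3.9188 mL


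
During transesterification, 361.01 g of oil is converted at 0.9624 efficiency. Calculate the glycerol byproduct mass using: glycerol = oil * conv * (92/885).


glycerol = oil * conv * (92/885)
= 361.01 * 0.9624 * 92 / 885
= 36.1176 g

36.1176 g


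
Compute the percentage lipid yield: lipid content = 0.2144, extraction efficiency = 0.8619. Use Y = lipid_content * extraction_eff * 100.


Y = lipid_content * extraction_eff * 100
= 0.2144 * 0.8619 * 100
= 18.4791%

18.4791%


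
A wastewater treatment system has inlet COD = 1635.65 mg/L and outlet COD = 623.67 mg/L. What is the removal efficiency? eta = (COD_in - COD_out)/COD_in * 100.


eta = (COD_in - COD_out) / COD_in * 100
= (1635.65 - 623.67) / 1635.65 * 100
= 61.8702%

61.8702%


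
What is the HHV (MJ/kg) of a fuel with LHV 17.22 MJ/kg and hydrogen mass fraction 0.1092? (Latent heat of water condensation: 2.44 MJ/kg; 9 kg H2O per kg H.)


HHV = LHV + H_frac * 9 * 2.44
= 17.22 + 0.1092 * 9 * 2.44
= 19.6180 MJ/kg

19.6180 MJ/kg


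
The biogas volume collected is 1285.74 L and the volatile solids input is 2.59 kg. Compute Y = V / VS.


Y = V / VS
= 1285.74 / 2.59
= 496.4247 L/kg VS

496.4247 L/kg VS


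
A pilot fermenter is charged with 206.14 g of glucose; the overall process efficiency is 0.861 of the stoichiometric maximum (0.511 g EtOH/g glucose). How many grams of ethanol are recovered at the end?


Actual ethanol: m = 0.511 * 206.14 * 0.861
m = 90.6956 g

90.6956 g


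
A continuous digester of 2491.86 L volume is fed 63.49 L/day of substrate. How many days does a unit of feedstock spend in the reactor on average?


HRT = V / Q
= 2491.86 / 63.49
= 39.2481 days

39.2481 days


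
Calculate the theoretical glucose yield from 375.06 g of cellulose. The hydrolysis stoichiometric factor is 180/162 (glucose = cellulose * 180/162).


glucose = cellulose * 180/162
= 375.06 * 180/162
= 416.7333 g

416.7333 g


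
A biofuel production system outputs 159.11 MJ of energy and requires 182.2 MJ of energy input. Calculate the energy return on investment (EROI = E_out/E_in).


EROI = E_out / E_in
= 159.11 / 182.2
= 0.8733

0.8733


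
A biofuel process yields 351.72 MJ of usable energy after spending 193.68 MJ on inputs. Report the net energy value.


NEV = E_out - E_in
= 351.72 - 193.68
= 158.0400 MJ

158.0400 MJ


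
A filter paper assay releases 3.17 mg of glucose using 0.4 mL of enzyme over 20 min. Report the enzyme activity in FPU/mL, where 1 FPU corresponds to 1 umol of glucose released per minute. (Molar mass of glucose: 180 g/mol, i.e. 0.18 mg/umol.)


Activity = glucose_mg / (0.18 mg/umol * V_mL * t_min)
= 3.17 / (0.18 * 0.4 * 20)
= 2.2014 FPU/mL

2.2014 FPU/mL


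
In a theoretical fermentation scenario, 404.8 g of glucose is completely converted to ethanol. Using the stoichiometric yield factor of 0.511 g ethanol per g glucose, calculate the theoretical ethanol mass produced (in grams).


Theoretical ethanol yield: m_EtOH = 0.511 * m_glucose
m_EtOH = 0.511 * 404.8 = 206.8528 g

206.8528 g


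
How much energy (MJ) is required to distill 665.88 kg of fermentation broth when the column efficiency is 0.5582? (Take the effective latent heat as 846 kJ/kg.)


E = m * 846 / (eta * 1000)
= 665.88 * 846 / (0.5582 * 1000)
= 1009.1983 MJ

1009.1983 MJ


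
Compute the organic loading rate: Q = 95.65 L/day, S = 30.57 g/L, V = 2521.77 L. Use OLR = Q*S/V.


OLR = Q * S / V
= 95.65 * 30.57 / 2521.77
= 1.1595 g/L/day

1.1595 g/L/day


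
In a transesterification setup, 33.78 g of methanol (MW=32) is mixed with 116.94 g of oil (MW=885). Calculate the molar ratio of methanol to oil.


Molar ratio = n_MeOH / n_oil = (MeOH/32) / (oil/885) = (MeOH * 885) / (32 * oil)
= (33.78 * 885) / (32 * 116.94)
= 7.9890

7.9890


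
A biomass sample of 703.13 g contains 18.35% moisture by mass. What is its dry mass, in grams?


Wd = Ww * (1 - MC/100)
= 703.13 * (1 - 18.35/100)
= 574.1056 g

574.1056 g


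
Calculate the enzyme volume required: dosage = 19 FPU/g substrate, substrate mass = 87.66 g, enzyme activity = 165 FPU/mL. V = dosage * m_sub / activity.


V = dosage * m_sub / activity
V = 19 * 87.66 / 165
V = 10.0942 mL

10.0942 mL


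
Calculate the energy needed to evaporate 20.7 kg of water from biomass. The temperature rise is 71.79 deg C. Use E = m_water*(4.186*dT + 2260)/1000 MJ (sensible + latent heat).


E = m_water * (4.186 * dT + 2260) / 1000
= 20.7 * (4.186 * 71.79 + 2260) / 1000
= 53.0026 MJ

53.0026 MJ


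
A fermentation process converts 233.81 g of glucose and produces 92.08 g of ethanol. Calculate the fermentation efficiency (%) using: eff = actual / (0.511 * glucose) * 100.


Fermentation efficiency = (actual / (0.511 * glucose)) * 100
= (92.08 / (0.511 * 233.81)) * 100
= 77.0693%

77.0693%


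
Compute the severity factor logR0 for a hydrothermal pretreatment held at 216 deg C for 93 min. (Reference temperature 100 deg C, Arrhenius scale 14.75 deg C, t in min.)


logR0 = log10(t * exp((T - 100) / 14.75))
= log10(93 * exp((216 - 100) / 14.75))
= 5.3840

5.3840


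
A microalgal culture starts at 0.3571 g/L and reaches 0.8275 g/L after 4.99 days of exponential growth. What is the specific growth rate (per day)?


mu = ln(X2/X1) / dt
= ln(0.8275/0.3571) / 4.99
= 0.1684 per day

0.1684 per day


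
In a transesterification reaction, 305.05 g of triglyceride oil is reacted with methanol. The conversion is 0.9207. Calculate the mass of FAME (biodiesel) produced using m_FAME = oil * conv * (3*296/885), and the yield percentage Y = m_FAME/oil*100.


m_FAME = oil * conv * (3 * 296 / 885) = oil * conv * (888/885)
= 305.05 * 0.9207 * 888 / 885
= 281.8116 g
Y = m_FAME / oil * 100 = conv * (888/885) * 100
= 0.9207 * 888 / 885 * 100
= 92.38%

281.8116 g FAME; Y = 92.38%


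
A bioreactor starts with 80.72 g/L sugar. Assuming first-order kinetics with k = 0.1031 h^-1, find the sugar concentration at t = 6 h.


S = S0 * exp(-k * t)
S = 80.72 * exp(-0.1031 * 6)
S = 43.4837 g/L

43.4837 g/L


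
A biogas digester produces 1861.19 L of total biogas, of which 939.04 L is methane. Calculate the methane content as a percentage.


CH4% = V_CH4 / V_total * 100
= 939.04 / 1861.19 * 100
= 50.4537%

50.4537%


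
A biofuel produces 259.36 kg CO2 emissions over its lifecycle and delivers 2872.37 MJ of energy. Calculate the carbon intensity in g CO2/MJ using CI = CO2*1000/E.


CI = CO2 * 1000 / E
= 259.36 * 1000 / 2872.37
= 90.2948 g CO2/MJ

90.2948 g CO2/MJ


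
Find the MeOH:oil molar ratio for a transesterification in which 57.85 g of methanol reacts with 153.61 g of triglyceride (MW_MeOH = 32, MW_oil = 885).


Molar ratio = n_MeOH / n_oil = (MeOH/32) / (oil/885) = (MeOH * 885) / (32 * oil)
= (57.85 * 885) / (32 * 153.61)
= 10.4154

10.4154


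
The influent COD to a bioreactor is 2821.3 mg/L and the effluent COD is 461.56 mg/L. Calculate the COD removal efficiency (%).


eta = (COD_in - COD_out) / COD_in * 100
= (2821.3 - 461.56) / 2821.3 * 100
= 83.6402%

83.6402%


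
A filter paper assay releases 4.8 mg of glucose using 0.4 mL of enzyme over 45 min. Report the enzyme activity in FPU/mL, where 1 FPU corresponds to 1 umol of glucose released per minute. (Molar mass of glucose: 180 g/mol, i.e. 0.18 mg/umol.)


Activity = glucose_mg / (0.18 mg/umol * V_mL * t_min)
= 4.8 / (0.18 * 0.4 * 45)
= 1.4815 FPU/mL

1.4815 FPU/mL


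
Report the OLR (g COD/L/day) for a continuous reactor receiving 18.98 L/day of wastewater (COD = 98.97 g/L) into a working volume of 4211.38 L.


OLR = Q * S / V
= 18.98 * 98.97 / 4211.38
= 0.4460 g/L/day

0.4460 g/L/day


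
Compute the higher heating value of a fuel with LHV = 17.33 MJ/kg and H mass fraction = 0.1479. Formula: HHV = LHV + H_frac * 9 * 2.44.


HHV = LHV + H_frac * 9 * 2.44
= 17.33 + 0.1479 * 9 * 2.44
= 20.5779 MJ/kg

20.5779 MJ/kg


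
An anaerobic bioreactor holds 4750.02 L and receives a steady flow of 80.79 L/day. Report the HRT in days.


HRT = V / Q
= 4750.02 / 80.79
= 58.7947 days

58.7947 days


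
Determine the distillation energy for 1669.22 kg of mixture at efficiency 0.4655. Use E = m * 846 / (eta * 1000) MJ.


E = m * 846 / (eta * 1000)
= 1669.22 * 846 / (0.4655 * 1000)
= 3033.6415 MJ

3033.6415 MJ


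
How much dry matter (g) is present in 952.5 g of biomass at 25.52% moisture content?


Wd = Ww * (1 - MC/100)
= 952.5 * (1 - 25.52/100)
= 709.4220 g

709.4220 g


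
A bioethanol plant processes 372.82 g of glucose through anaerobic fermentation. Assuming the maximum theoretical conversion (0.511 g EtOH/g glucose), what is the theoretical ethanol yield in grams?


Theoretical ethanol yield: m_EtOH = 0.511 * m_glucose
m_EtOH = 0.511 * 372.82 = 190.5110 g

190.5110 g


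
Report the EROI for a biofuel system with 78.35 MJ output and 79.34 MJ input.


EROI = E_out / E_in
= 78.35 / 79.34
= 0.9875

0.9875


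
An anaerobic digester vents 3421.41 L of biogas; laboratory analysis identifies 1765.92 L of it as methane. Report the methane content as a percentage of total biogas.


CH4% = V_CH4 / V_total * 100
= 1765.92 / 3421.41 * 100
= 51.6138%

51.6138%


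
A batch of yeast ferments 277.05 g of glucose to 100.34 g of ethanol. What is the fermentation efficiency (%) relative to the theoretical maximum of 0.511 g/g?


Fermentation efficiency = (actual / (0.511 * glucose)) * 100
= (100.34 / (0.511 * 277.05)) * 100
= 70.8753%

70.8753%


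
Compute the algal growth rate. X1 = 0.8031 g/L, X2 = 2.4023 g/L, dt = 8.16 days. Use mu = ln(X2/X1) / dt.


mu = ln(X2/X1) / dt
= ln(2.4023/0.8031) / 8.16
= 0.1343 per day

0.1343 per day


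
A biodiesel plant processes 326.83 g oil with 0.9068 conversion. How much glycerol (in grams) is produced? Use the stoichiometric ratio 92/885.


glycerol = oil * conv * (92/885)
= 326.83 * 0.9068 * 92 / 885
= 30.8090 g

30.8090 g


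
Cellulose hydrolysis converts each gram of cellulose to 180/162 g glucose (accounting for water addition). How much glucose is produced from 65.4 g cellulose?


glucose = cellulose * 180/162
= 65.4 * 180/162
= 72.6667 g

72.6667 g


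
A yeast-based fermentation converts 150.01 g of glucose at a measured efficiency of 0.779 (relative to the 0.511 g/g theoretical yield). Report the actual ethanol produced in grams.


Actual ethanol: m = 0.511 * 150.01 * 0.779
m = 59.7143 g

59.7143 g


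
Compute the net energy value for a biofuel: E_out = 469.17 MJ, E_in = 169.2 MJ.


NEV = E_out - E_in
= 469.17 - 169.2
= 299.9700 MJ

299.9700 MJ


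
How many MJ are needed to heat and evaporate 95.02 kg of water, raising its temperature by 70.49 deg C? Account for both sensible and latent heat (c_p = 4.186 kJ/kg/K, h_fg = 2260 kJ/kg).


E = m_water * (4.186 * dT + 2260) / 1000
= 95.02 * (4.186 * 70.49 + 2260) / 1000
= 242.7829 MJ

242.7829 MJ


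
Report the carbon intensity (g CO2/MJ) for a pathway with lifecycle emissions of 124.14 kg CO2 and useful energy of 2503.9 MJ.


CI = CO2 * 1000 / E
= 124.14 * 1000 / 2503.9
= 49.5787 g CO2/MJ

49.5787 g CO2/MJ


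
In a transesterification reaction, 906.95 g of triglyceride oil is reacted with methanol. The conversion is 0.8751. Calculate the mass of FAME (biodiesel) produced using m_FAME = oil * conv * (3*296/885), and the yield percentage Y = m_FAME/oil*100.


m_FAME = oil * conv * (3 * 296 / 885) = oil * conv * (888/885)
= 906.95 * 0.8751 * 888 / 885
= 796.3624 g
Y = m_FAME / oil * 100 = conv * (888/885) * 100
= 0.8751 * 888 / 885 * 100
= 87.81%

796.3624 g FAME; Y = 87.81%


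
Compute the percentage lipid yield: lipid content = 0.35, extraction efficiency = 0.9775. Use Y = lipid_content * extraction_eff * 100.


Y = lipid_content * extraction_eff * 100
= 0.35 * 0.9775 * 100
= 34.2125%

34.2125%


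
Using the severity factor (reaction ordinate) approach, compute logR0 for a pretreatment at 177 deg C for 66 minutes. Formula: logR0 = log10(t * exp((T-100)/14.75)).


logR0 = log10(t * exp((T - 100) / 14.75))
= log10(66 * exp((177 - 100) / 14.75))
= 4.0867

4.0867


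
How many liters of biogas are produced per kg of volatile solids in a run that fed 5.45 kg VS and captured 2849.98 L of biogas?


Y = V / VS
= 2849.98 / 5.45
= 522.9321 L/kg VS

522.9321 L/kg VS


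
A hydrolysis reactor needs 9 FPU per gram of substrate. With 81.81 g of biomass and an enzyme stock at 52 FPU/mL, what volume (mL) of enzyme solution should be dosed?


V = dosage * m_sub / activity
V = 9 * 81.81 / 52
V = 14.1594 mL

14.1594 mL


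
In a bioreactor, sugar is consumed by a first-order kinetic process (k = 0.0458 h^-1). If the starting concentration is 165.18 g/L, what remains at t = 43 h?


S = S0 * exp(-k * t)
S = 165.18 * exp(-0.0458 * 43)
S = 23.0493 g/L

23.0493 g/L


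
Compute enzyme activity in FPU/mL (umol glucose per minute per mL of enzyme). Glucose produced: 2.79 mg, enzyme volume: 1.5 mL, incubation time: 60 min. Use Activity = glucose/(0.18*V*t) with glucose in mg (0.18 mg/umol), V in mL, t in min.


Activity = glucose_mg / (0.18 mg/umol * V_mL * t_min)
= 2.79 / (0.18 * 1.5 * 60)
= 0.1722 FPU/mL

0.1722 FPU/mL


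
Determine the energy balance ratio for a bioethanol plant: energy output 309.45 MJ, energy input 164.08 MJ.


EROI = E_out / E_in
= 309.45 / 164.08
= 1.8860

1.8860


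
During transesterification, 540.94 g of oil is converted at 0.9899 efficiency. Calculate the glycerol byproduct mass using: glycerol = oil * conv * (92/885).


glycerol = oil * conv * (92/885)
= 540.94 * 0.9899 * 92 / 885
= 55.6654 g

55.6654 g


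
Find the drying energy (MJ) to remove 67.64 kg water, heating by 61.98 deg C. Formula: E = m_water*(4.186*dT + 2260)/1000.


E = m_water * (4.186 * dT + 2260) / 1000
= 67.64 * (4.186 * 61.98 + 2260) / 1000
= 170.4155 MJ

170.4155 MJ


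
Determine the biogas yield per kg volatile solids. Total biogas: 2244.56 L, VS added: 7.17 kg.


Y = V / VS
= 2244.56 / 7.17
= 313.0488 L/kg VS

313.0488 L/kg VS


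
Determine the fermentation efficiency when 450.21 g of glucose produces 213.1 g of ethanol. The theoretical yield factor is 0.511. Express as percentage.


Fermentation efficiency = (actual / (0.511 * glucose)) * 100
= (213.1 / (0.511 * 450.21)) * 100
= 92.6291%

92.6291%


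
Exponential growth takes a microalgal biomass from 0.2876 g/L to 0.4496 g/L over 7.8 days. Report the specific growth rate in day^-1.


mu = ln(X2/X1) / dt
= ln(0.4496/0.2876) / 7.8
= 0.0573 per day

0.0573 per day


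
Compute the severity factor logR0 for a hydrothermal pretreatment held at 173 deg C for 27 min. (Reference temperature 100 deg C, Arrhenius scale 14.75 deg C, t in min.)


logR0 = log10(t * exp((T - 100) / 14.75))
= log10(27 * exp((173 - 100) / 14.75))
= 3.5808

3.5808


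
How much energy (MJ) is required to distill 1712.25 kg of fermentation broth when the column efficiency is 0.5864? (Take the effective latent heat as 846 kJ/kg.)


E = m * 846 / (eta * 1000)
= 1712.25 * 846 / (0.5864 * 1000)
= 2470.2652 MJ

2470.2652 MJ


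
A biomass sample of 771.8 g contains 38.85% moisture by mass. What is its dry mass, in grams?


Wd = Ww * (1 - MC/100)
= 771.8 * (1 - 38.85/100)
= 471.9557 g

471.9557 g


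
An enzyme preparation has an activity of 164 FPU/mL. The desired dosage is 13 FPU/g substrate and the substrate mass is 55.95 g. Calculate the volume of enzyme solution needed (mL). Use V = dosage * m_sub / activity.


V = dosage * m_sub / activity
V = 13 * 55.95 / 164
V = 4.4351 mL

4.4351 mL


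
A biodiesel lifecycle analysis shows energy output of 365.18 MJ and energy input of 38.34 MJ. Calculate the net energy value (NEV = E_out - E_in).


NEV = E_out - E_in
= 365.18 - 38.34
= 326.8400 MJ

326.8400 MJ


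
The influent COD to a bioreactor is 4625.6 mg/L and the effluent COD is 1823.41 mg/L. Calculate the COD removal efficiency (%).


eta = (COD_in - COD_out) / COD_in * 100
= (4625.6 - 1823.41) / 4625.6 * 100
= 60.5800%

60.5800%


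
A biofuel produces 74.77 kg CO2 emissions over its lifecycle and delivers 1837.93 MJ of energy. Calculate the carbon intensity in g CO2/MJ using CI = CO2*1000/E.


CI = CO2 * 1000 / E
= 74.77 * 1000 / 1837.93
= 40.6816 g CO2/MJ

40.6816 g CO2/MJ


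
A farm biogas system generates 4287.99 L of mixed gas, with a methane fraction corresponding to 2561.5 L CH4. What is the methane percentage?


CH4% = V_CH4 / V_total * 100
= 2561.5 / 4287.99 * 100
= 59.7366%

59.7366%


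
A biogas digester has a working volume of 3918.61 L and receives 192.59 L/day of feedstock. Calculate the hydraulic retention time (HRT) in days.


HRT = V / Q
= 3918.61 / 192.59
= 20.3469 days

20.3469 days


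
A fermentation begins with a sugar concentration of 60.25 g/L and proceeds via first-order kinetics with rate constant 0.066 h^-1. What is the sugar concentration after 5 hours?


S = S0 * exp(-k * t)
S = 60.25 * exp(-0.066 * 5)
S = 43.3152 g/L

43.3152 g/L


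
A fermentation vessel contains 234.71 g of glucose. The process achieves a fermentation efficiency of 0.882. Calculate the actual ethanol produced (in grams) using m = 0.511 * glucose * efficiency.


Actual ethanol: m = 0.511 * 234.71 * 0.882
m = 105.7843 g

105.7843 g


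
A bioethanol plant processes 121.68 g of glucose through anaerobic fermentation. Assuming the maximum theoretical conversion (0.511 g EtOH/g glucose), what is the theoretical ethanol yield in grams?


Theoretical ethanol yield: m_EtOH = 0.511 * m_glucose
m_EtOH = 0.511 * 121.68 = 62.1785 g

62.1785 g


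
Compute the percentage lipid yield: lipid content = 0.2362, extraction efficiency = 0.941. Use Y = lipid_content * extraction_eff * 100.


Y = lipid_content * extraction_eff * 100
= 0.2362 * 0.941 * 100
= 22.2264%

22.2264%


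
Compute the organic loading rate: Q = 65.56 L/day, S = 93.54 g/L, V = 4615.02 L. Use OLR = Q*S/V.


OLR = Q * S / V
= 65.56 * 93.54 / 4615.02
= 1.3288 g/L/day

1.3288 g/L/day


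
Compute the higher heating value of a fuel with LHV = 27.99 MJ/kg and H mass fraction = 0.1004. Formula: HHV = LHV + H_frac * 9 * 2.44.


HHV = LHV + H_frac * 9 * 2.44
= 27.99 + 0.1004 * 9 * 2.44
= 30.1948 MJ/kg

30.1948 MJ/kg


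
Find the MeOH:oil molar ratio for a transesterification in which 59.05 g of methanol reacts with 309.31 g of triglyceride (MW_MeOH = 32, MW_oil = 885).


Molar ratio = n_MeOH / n_oil = (MeOH/32) / (oil/885) = (MeOH * 885) / (32 * oil)
= (59.05 * 885) / (32 * 309.31)
= 5.2798

5.2798


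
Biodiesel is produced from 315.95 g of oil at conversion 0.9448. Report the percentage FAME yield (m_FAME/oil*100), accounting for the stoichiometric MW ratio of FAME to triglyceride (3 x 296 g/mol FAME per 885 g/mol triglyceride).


m_FAME = oil * conv * (3 * 296 / 885) = oil * conv * (888/885)
= 315.95 * 0.9448 * 888 / 885
= 299.5215 g
Y = m_FAME / oil * 100 = conv * (888/885) * 100
= 0.9448 * 888 / 885 * 100
= 94.80%

94.80%


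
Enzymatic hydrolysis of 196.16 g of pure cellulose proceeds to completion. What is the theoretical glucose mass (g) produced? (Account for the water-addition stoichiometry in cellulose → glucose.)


glucose = cellulose * 180/162
= 196.16 * 180/162
= 217.9556 g

217.9556 g


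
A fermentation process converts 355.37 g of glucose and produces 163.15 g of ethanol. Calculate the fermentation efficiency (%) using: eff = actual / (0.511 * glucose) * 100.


Fermentation efficiency = (actual / (0.511 * glucose)) * 100
= (163.15 / (0.511 * 355.37)) * 100
= 89.8432%

89.8432%


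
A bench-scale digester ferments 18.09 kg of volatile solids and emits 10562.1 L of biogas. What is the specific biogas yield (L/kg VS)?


Y = V / VS
= 10562.1 / 18.09
= 583.8640 L/kg VS

583.8640 L/kg VS


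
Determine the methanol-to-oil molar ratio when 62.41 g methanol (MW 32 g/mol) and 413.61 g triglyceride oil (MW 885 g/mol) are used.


Molar ratio = n_MeOH / n_oil = (MeOH/32) / (oil/885) = (MeOH * 885) / (32 * oil)
= (62.41 * 885) / (32 * 413.61)
= 4.1731

4.1731


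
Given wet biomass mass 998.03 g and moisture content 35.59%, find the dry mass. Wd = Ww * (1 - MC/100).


Wd = Ww * (1 - MC/100)
= 998.03 * (1 - 35.59/100)
= 642.8311 g

642.8311 g


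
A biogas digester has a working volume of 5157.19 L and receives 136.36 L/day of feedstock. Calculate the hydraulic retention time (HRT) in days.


HRT = V / Q
= 5157.19 / 136.36
= 37.8204 days

37.8204 days


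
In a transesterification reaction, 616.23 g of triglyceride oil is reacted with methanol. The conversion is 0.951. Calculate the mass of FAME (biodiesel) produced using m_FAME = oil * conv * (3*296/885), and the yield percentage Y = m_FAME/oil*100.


m_FAME = oil * conv * (3 * 296 / 885) = oil * conv * (888/885)
= 616.23 * 0.951 * 888 / 885
= 588.0213 g
Y = m_FAME / oil * 100 = conv * (888/885) * 100
= 0.951 * 888 / 885 * 100
= 95.42%

588.0213 g FAME; Y = 95.42%


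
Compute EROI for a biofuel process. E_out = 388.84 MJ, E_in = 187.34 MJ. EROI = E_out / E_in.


EROI = E_out / E_in
= 388.84 / 187.34
= 2.0756

2.0756


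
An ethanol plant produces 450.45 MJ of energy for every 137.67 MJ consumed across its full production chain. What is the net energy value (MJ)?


NEV = E_out - E_in
= 450.45 - 137.67
= 312.7800 MJ

312.7800 MJ


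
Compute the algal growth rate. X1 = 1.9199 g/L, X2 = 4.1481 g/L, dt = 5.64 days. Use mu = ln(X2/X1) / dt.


mu = ln(X2/X1) / dt
= ln(4.1481/1.9199) / 5.64
= 0.1366 per day

0.1366 per day


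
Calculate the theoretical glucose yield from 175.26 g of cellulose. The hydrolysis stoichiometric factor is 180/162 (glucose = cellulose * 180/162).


glucose = cellulose * 180/162
= 175.26 * 180/162
= 194.7333 g

194.7333 g


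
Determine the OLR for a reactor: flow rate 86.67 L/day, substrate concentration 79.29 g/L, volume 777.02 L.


OLR = Q * S / V
= 86.67 * 79.29 / 777.02
= 8.8441 g/L/day

8.8441 g/L/day


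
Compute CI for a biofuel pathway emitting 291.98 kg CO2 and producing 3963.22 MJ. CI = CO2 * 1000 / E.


CI = CO2 * 1000 / E
= 291.98 * 1000 / 3963.22
= 73.6724 g CO2/MJ

73.6724 g CO2/MJ


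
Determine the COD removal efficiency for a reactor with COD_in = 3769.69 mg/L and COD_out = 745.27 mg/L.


eta = (COD_in - COD_out) / COD_in * 100
= (3769.69 - 745.27) / 3769.69 * 100
= 80.2299%

80.2299%


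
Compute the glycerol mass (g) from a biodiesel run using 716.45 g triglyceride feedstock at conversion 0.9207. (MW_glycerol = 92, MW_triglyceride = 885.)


glycerol = oil * conv * (92/885)
= 716.45 * 0.9207 * 92 / 885
= 68.5723 g

68.5723 g


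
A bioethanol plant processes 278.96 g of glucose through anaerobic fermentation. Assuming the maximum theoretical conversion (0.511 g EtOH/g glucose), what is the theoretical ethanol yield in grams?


Theoretical ethanol yield: m_EtOH = 0.511 * m_glucose
m_EtOH = 0.511 * 278.96 = 142.5486 g

142.5486 g


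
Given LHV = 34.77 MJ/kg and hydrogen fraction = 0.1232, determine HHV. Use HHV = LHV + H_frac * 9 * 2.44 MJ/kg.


HHV = LHV + H_frac * 9 * 2.44
= 34.77 + 0.1232 * 9 * 2.44
= 37.4755 MJ/kg

37.4755 MJ/kg


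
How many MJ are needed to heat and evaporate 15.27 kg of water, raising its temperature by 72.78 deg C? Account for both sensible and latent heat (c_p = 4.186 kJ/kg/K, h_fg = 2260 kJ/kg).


E = m_water * (4.186 * dT + 2260) / 1000
= 15.27 * (4.186 * 72.78 + 2260) / 1000
= 39.1623 MJ

39.1623 MJ


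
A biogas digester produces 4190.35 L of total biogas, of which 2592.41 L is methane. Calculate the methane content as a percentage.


CH4% = V_CH4 / V_total * 100
= 2592.41 / 4190.35 * 100
= 61.8662%

61.8662%


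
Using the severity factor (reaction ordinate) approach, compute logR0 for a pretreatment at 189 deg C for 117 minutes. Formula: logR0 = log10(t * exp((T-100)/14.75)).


logR0 = log10(t * exp((T - 100) / 14.75))
= log10(117 * exp((189 - 100) / 14.75))
= 4.6887

4.6887


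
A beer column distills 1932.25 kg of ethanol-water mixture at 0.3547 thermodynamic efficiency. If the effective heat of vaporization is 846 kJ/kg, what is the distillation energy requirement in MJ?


E = m * 846 / (eta * 1000)
= 1932.25 * 846 / (0.3547 * 1000)
= 4608.6369 MJ

4608.6369 MJ


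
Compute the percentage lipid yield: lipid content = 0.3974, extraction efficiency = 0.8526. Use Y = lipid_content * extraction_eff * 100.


Y = lipid_content * extraction_eff * 100
= 0.3974 * 0.8526 * 100
= 33.8823%

33.8823%


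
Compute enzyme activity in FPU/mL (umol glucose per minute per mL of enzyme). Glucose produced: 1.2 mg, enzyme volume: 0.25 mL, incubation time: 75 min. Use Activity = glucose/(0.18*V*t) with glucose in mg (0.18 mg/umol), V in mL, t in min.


Activity = glucose_mg / (0.18 mg/umol * V_mL * t_min)
= 1.2 / (0.18 * 0.25 * 75)
= 0.3556 FPU/mL

0.3556 FPU/mL
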